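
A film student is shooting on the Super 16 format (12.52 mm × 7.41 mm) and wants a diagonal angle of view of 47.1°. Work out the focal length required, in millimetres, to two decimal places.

16.69 mm

Sensor diagonal = √(12.52² + 7.41²) = √211.6585 ≈ 14.5485 mm.
From α = 2·arctan(d/2f) we get f = d / (2·tan(α/2)).
With d = 14.5485 mm and α/2 = 23.55°, tan(α/2) ≈ 0.43585, so f ≈ 14.5485 / 0.87170 ≈ 16.6898 mm.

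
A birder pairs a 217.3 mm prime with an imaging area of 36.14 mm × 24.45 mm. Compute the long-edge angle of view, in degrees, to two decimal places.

9.51°

Angle of view α = 2·arctan(w/2f) with w = 36.14 mm and f = 217.3 mm.
w/2f = 0.08316; arctan(0.08316) ≈ 4.7536°, so α ≈ 9.5072°.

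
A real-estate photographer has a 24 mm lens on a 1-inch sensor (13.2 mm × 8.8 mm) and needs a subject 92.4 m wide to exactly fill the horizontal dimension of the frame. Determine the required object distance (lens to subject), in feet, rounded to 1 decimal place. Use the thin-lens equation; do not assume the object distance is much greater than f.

W: 92.4 m = 92400 mm.
Magnification m = w/W = dᵢ/dₒ; combined with 1/f = 1/dₒ + 1/dᵢ this gives dₒ = f·(1 + W/w).
dₒ = 24 mm × (1 + 92400/13.2) = 24 × 7001.0000 ≈ 168024.000 mm = 168024.000/304.8 ft = 551.26 ft.

551.3 ft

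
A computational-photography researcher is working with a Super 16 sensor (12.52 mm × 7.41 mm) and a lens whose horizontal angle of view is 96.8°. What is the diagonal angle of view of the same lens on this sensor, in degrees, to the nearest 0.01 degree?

From the horizontal AOV: f = 12.52 / (2·tan(48.4°)) = 12.52 / 2.25265 ≈ 5.5579 mm.
Sensor diagonal = √(12.52² + 7.41²) = √211.6585 ≈ 14.5485 mm.
Diagonal AOV = 2·arctan(14.5485 / (2 × 5.5579)) = 2·arctan(1.30881) ≈ 105.2367°.

105.24°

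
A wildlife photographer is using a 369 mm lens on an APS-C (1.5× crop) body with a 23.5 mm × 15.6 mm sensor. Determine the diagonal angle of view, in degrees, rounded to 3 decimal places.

Sensor diagonal = √(23.5² + 15.6²) = √795.6100 ≈ 28.2066 mm.
Angle of view α = 2·arctan(d/2f) with d = 28.2066 mm and f = 369 mm.
d/2f = 0.03822; arctan(0.03822) ≈ 2.1888°, so α ≈ 4.3776°.

4.378°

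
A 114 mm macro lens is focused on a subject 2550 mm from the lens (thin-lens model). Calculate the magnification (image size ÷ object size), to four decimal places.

Thin lens: 1/f = 1/dₒ + 1/dᵢ → 1/dᵢ = 1/114 − 1/2550 = 0.0083798 mm⁻¹, so dᵢ ≈ 119.3350 mm.
Magnification m = dᵢ/dₒ = 119.3350/2550 ≈ 0.04680.

0.0468×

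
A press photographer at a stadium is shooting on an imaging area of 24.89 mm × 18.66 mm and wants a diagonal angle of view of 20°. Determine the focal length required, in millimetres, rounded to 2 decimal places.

Sensor diagonal = √(24.89² + 18.66²) = √967.7077 ≈ 31.1080 mm.
From α = 2·arctan(d/2f) we get f = d / (2·tan(α/2)).
With d = 31.1080 mm and α/2 = 10°, tan(α/2) ≈ 0.17633, so f ≈ 31.1080 / 0.35265 ≈ 88.2111 mm.

88.21 mm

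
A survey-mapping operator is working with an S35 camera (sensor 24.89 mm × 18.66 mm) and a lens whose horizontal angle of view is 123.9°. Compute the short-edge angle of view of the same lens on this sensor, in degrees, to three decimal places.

109.195°

From the horizontal AOV: f = 24.89 / (2·tan(61.95°)) = 24.89 / 3.75355 ≈ 6.6311 mm.
Short-edge AOV = 2·arctan(18.66 / (2 × 6.6311)) = 2·arctan(1.40701) ≈ 109.1953°.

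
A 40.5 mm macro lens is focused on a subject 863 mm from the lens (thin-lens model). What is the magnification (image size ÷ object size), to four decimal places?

0.0492×

Thin lens: 1/f = 1/dₒ + 1/dᵢ → 1/dᵢ = 1/40.5 − 1/863 = 0.0235326 mm⁻¹, so dᵢ ≈ 42.4942 mm.
Magnification m = dᵢ/dₒ = 42.4942/863 ≈ 0.04924.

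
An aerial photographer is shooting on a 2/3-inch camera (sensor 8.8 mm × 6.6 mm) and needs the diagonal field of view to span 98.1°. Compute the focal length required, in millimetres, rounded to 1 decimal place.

Sensor diagonal = √(8.8² + 6.6²) = √121.0000 ≈ 11.0000 mm.
From α = 2·arctan(d/2f) we get f = d / (2·tan(α/2)).
With d = 11.0000 mm and α/2 = 49.05°, tan(α/2) ≈ 1.15240, so f ≈ 11.0000 / 2.30480 ≈ 4.7727 mm.

4.8 mm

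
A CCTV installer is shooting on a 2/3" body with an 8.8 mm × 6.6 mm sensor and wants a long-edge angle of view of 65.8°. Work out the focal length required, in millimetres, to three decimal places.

6.801 mm

From α = 2·arctan(w/2f) we get f = w / (2·tan(α/2)).
With w = 8.8 mm and α/2 = 32.9°, tan(α/2) ≈ 0.64693, so f ≈ 8.8 / 1.29386 ≈ 6.8014 mm.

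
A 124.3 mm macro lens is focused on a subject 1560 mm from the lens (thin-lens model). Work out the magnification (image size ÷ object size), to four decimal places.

0.0866×

Thin lens: 1/f = 1/dₒ + 1/dᵢ → 1/dᵢ = 1/124.3 − 1/1560 = 0.0074040 mm⁻¹, so dᵢ ≈ 135.0616 mm.
Magnification m = dᵢ/dₒ = 135.0616/1560 ≈ 0.08658.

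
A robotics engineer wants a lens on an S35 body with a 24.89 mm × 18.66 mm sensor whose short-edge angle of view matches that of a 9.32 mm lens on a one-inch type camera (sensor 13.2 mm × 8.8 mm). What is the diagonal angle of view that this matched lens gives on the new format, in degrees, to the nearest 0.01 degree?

76.41°

Equal short-edge AOV ⇒ f₂ = f₁ · 18.66/8.8 = 9.32 × 2.12045 ≈ 19.7626 mm.
Sensor diagonal = √(24.89² + 18.66²) = √967.7077 ≈ 31.1080 mm.
Diagonal AOV on the new format = 2·arctan(31.1080 / (2 × 19.7626)) = 2·arctan(0.78704) ≈ 76.4084°.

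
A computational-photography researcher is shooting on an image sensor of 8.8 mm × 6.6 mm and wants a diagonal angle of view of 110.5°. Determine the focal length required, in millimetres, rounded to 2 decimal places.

Sensor diagonal = √(8.8² + 6.6²) = √121.0000 ≈ 11.0000 mm.
From α = 2·arctan(d/2f) we get f = d / (2·tan(α/2)).
With d = 11.0000 mm and α/2 = 55.25°, tan(α/2) ≈ 1.44149, so f ≈ 11.0000 / 2.88299 ≈ 3.8155 mm.

3.82 mm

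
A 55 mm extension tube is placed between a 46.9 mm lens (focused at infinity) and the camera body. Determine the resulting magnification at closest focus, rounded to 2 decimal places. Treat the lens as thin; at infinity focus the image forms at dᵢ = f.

The tube moves the image plane from f to f + e, so dᵢ = 46.9 + 55 = 101.9 mm. Focus is achieved when 1/f = 1/dₒ + 1/dᵢ, giving dₒ = 1/(1/f − 1/(f+e)).
Magnification m = dᵢ/dₒ = (f+e)·(1/f − 1/(f+e)) = e/f = 55/46.9 ≈ 1.1727.

1.17×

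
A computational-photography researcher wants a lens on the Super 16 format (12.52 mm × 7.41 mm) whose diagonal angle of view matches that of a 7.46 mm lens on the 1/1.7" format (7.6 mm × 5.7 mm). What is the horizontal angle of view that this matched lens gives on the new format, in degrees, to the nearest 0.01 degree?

Sensor diagonal = √(7.6² + 5.7²) = √90.2500 ≈ 9.5000 mm.
Sensor diagonal = √(12.52² + 7.41²) = √211.6585 ≈ 14.5485 mm.
Equal diagonal AOV ⇒ f₂ = f₁ · 14.5485/9.5000 = 7.46 × 1.53142 ≈ 11.4244 mm.
Horizontal AOV on the new format = 2·arctan(12.52 / (2 × 11.4244)) = 2·arctan(0.54795) ≈ 57.4411°.

57.44°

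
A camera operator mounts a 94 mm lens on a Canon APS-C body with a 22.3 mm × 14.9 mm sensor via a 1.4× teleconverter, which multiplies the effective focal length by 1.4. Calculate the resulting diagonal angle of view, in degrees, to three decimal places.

11.637°

Effective focal length f = 94 × 1.4 = 131.6 mm.
Sensor diagonal = √(22.3² + 14.9²) = √719.3000 ≈ 26.8198 mm.
α = 2·arctan(26.820 / (2 × 131.6)) = 2·arctan(0.10190) ≈ 11.6366°.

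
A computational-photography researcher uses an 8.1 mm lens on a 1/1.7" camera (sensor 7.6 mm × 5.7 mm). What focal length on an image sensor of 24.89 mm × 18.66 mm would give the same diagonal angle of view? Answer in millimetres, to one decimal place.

Sensor diagonal = √(7.6² + 5.7²) = √90.2500 ≈ 9.5000 mm.
Sensor diagonal = √(24.89² + 18.66²) = √967.7077 ≈ 31.1080 mm.
Equal angle of view means equal diagonal/f ratio, so f₂ = f₁ · (diagonal₂/diagonal₁) = 8.1 × 31.1080/9.5000.
f₂ = 8.1 × 3.27453 ≈ 26.524 mm.

26.5 mm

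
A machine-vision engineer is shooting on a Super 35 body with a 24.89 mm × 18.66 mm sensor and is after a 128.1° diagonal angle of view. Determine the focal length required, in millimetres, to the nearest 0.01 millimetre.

7.57 mm

Sensor diagonal = √(24.89² + 18.66²) = √967.7077 ≈ 31.1080 mm.
From α = 2·arctan(d/2f) we get f = d / (2·tan(α/2)).
With d = 31.1080 mm and α/2 = 64.05°, tan(α/2) ≈ 2.05485, so f ≈ 31.1080 / 4.10971 ≈ 7.5694 mm.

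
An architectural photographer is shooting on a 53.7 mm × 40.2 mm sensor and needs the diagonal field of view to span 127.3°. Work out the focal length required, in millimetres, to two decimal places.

Sensor diagonal = √(53.7² + 40.2²) = √4499.7300 ≈ 67.0800 mm.
From α = 2·arctan(d/2f) we get f = d / (2·tan(α/2)).
With d = 67.0800 mm and α/2 = 63.65°, tan(α/2) ≈ 2.01891, so f ≈ 67.0800 / 4.03782 ≈ 16.6129 mm.

16.61 mm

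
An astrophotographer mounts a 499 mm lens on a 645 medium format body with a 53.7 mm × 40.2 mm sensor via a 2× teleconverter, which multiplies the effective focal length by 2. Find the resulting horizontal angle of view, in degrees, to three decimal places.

Effective focal length f = 499 × 2 = 998 mm.
α = 2·arctan(53.7 / (2 × 998)) = 2·arctan(0.02690) ≈ 3.0822°.

3.082°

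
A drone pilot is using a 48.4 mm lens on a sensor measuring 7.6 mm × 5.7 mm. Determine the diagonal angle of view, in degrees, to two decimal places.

Sensor diagonal = √(7.6² + 5.7²) = √90.2500 ≈ 9.5000 mm.
Angle of view α = 2·arctan(d/2f) with d = 9.5000 mm and f = 48.4 mm.
d/2f = 0.09814; arctan(0.09814) ≈ 5.6051°, so α ≈ 11.2102°.

11.21°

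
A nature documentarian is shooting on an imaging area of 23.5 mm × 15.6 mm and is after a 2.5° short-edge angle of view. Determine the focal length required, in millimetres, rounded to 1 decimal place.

From α = 2·arctan(h/2f) we get f = h / (2·tan(α/2)).
With h = 15.6 mm and α/2 = 1.25°, tan(α/2) ≈ 0.02182, so f ≈ 15.6 / 0.04364 ≈ 357.4689 mm.

357.5 mm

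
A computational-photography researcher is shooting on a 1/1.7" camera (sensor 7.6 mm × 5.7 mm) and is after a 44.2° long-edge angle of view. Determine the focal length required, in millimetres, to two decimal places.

9.36 mm

From α = 2·arctan(w/2f) we get f = w / (2·tan(α/2)).
With w = 7.6 mm and α/2 = 22.1°, tan(α/2) ≈ 0.40606, so f ≈ 7.6 / 0.81212 ≈ 9.3583 mm.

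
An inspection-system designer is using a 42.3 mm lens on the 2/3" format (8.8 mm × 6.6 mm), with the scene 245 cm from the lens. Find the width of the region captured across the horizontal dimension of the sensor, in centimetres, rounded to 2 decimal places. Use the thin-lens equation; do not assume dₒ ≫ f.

50.09 cm

dₒ: 245 cm = 2450 mm.
Similar triangles through the lens centre give W/dₒ = w/dᵢ; with 1/f = 1/dₒ + 1/dᵢ this gives W = w·(dₒ − f)/f.
W = 8.8 mm × (2450 − 42.3) / 42.3 = 8.8 × 56.9196 ≈ 500.893 mm = 50.0893 cm.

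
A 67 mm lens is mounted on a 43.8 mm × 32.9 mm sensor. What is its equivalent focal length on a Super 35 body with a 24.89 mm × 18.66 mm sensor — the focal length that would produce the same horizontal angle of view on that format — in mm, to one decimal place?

38.1 mm

Equal angle of view means equal width/f ratio, so f₂ = f₁ · (width₂/width₁) = 67 × 24.89/43.8.
f₂ = 67 × 0.56826 ≈ 38.074 mm.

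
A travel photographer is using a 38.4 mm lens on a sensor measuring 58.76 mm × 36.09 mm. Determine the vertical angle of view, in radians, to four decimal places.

Angle of view α = 2·arctan(h/2f) with h = 36.09 mm and f = 38.4 mm.
h/2f = 0.46992; arctan(0.46992) ≈ 0.4393 rad, so α ≈ 0.8786 rad.

0.8786 rad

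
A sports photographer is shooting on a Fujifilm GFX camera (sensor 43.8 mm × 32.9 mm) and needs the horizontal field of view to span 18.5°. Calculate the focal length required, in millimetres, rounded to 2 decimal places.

From α = 2·arctan(w/2f) we get f = w / (2·tan(α/2)).
With w = 43.8 mm and α/2 = 9.25°, tan(α/2) ≈ 0.16286, so f ≈ 43.8 / 0.32572 ≈ 134.4710 mm.

134.47 mm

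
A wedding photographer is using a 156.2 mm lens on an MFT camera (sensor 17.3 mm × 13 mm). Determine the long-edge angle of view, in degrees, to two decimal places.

6.34°

Angle of view α = 2·arctan(w/2f) with w = 17.3 mm and f = 156.2 mm.
w/2f = 0.05538; arctan(0.05538) ≈ 3.1697°, so α ≈ 6.3393°.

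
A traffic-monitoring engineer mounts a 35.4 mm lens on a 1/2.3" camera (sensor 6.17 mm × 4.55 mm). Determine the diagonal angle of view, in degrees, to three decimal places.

12.360°

Sensor diagonal = √(6.17² + 4.55²) = √58.7714 ≈ 7.6663 mm.
Angle of view α = 2·arctan(d/2f) with d = 7.6663 mm and f = 35.4 mm.
d/2f = 0.10828; arctan(0.10828) ≈ 6.1799°, so α ≈ 12.3599°.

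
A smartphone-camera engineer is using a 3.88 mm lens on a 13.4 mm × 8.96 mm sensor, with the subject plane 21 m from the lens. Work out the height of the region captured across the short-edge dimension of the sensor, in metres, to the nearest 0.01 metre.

48.49 m

dₒ: 21 m = 21000 mm.
Similar triangles through the lens centre give W/dₒ = h/dᵢ; with 1/f = 1/dₒ + 1/dᵢ this gives W = h·(dₒ − f)/f.
W = 8.96 mm × (21000 − 3.88) / 3.88 = 8.96 × 5411.3711 ≈ 48485.885 mm = 48.4859 m.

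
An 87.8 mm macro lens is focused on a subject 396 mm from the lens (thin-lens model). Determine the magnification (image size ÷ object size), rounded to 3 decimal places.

0.285×

Thin lens: 1/f = 1/dₒ + 1/dᵢ → 1/dᵢ = 1/87.8 − 1/396 = 0.0088643 mm⁻¹, so dᵢ ≈ 112.8125 mm.
Magnification m = dᵢ/dₒ = 112.8125/396 ≈ 0.28488.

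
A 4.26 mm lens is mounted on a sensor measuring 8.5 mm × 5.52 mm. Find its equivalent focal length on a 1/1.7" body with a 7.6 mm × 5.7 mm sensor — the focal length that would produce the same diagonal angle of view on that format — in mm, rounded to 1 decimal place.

Sensor diagonal = √(8.5² + 5.52²) = √102.7204 ≈ 10.1351 mm.
Sensor diagonal = √(7.6² + 5.7²) = √90.2500 ≈ 9.5000 mm.
Equal angle of view means equal diagonal/f ratio, so f₂ = f₁ · (diagonal₂/diagonal₁) = 4.26 × 9.5000/10.1351.
f₂ = 4.26 × 0.93734 ≈ 3.993 mm.

4.0 mm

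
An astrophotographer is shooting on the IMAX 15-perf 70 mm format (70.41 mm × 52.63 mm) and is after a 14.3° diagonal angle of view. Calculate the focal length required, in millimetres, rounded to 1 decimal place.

Sensor diagonal = √(70.41² + 52.63²) = √7727.4850 ≈ 87.9061 mm.
From α = 2·arctan(d/2f) we get f = d / (2·tan(α/2)).
With d = 87.9061 mm and α/2 = 7.15°, tan(α/2) ≈ 0.12544, so f ≈ 87.9061 / 0.25089 ≈ 350.3830 mm.

350.4 mm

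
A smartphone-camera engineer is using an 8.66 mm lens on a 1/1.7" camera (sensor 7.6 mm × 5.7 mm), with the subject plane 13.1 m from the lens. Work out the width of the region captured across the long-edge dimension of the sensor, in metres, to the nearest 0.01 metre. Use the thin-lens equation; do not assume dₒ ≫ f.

11.49 m

dₒ: 13.1 m = 13100 mm.
Similar triangles through the lens centre give W/dₒ = w/dᵢ; with 1/f = 1/dₒ + 1/dᵢ this gives W = w·(dₒ − f)/f.
W = 7.6 mm × (13100 − 8.66) / 8.66 = 7.6 × 1511.7021 ≈ 11488.936 mm = 11.4889 m.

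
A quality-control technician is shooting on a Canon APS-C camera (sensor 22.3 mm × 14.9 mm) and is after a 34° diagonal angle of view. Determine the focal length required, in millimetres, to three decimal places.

43.862 mm

Sensor diagonal = √(22.3² + 14.9²) = √719.3000 ≈ 26.8198 mm.
From α = 2·arctan(d/2f) we get f = d / (2·tan(α/2)).
With d = 26.8198 mm and α/2 = 17°, tan(α/2) ≈ 0.30573, so f ≈ 26.8198 / 0.61146 ≈ 43.8618 mm.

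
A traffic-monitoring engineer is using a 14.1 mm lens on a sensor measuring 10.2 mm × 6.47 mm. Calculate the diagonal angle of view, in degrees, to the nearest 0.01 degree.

Sensor diagonal = √(10.2² + 6.47²) = √145.9009 ≈ 12.0789 mm.
Angle of view α = 2·arctan(d/2f) with d = 12.0789 mm and f = 14.1 mm.
d/2f = 0.42833; arctan(0.42833) ≈ 23.1870°, so α ≈ 46.3739°.

46.37°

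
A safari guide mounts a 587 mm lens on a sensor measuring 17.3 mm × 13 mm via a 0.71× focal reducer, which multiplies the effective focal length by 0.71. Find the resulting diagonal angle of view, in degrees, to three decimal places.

2.974°

Effective focal length f = 587 × 0.71 = 416.77 mm.
Sensor diagonal = √(17.3² + 13²) = √468.2900 ≈ 21.6400 mm.
α = 2·arctan(21.640 / (2 × 416.77)) = 2·arctan(0.02596) ≈ 2.9743°.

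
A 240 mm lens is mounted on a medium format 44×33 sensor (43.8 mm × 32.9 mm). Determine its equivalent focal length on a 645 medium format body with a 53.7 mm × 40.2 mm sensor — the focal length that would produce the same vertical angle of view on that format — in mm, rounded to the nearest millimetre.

293 mm

Equal angle of view means equal height/f ratio, so f₂ = f₁ · (height₂/height₁) = 240 × 40.2/32.9.
f₂ = 240 × 1.22188 ≈ 293.252 mm.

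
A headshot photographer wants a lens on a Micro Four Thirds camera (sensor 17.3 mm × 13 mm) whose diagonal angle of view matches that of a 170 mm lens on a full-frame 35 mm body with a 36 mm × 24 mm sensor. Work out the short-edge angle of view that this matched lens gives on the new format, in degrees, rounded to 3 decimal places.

Sensor diagonal = √(36² + 24²) = √1872.0000 ≈ 43.2666 mm.
Sensor diagonal = √(17.3² + 13²) = √468.2900 ≈ 21.6400 mm.
Equal diagonal AOV ⇒ f₂ = f₁ · 21.6400/43.2666 = 170 × 0.50015 ≈ 85.0263 mm.
Short-edge AOV on the new format = 2·arctan(13 / (2 × 85.0263)) = 2·arctan(0.07645) ≈ 8.7432°.

8.743°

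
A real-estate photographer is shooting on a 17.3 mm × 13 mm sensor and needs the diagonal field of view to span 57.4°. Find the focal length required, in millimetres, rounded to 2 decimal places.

Sensor diagonal = √(17.3² + 13²) = √468.2900 ≈ 21.6400 mm.
From α = 2·arctan(d/2f) we get f = d / (2·tan(α/2)).
With d = 21.6400 mm and α/2 = 28.7°, tan(α/2) ≈ 0.54748, so f ≈ 21.6400 / 1.09497 ≈ 19.7631 mm.

19.76 mm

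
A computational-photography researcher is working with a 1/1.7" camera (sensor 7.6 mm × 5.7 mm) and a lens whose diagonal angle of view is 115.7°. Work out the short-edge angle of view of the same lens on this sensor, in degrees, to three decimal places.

87.341°

Sensor diagonal = √(7.6² + 5.7²) = √90.2500 ≈ 9.5000 mm.
From the diagonal AOV: f = 9.5000 / (2·tan(57.85°)) = 9.5000 / 3.18210 ≈ 2.9854 mm.
Short-edge AOV = 2·arctan(5.7 / (2 × 2.9854)) = 2·arctan(0.95463) ≈ 87.3406°.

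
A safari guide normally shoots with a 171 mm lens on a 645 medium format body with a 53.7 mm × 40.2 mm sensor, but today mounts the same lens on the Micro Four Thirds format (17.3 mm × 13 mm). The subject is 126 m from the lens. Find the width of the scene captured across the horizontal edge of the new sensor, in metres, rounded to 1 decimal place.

12.7 m

The focal length stays 171 mm; the relevant sensor dimension is now w = 17.3 mm. Object distance dₒ = 126 m = 126000 mm.
Thin-lens field width W = w·(dₒ − f)/f = 17.3 × (126000 − 171)/171 ≈ 12730.068 mm = 12.7301 m.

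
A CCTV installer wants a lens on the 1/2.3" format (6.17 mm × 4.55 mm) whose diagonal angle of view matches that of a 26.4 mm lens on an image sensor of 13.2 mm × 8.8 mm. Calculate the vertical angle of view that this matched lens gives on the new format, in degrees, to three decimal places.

20.222°

Sensor diagonal = √(13.2² + 8.8²) = √251.6800 ≈ 15.8644 mm.
Sensor diagonal = √(6.17² + 4.55²) = √58.7714 ≈ 7.6663 mm.
Equal diagonal AOV ⇒ f₂ = f₁ · 7.6663/15.8644 = 26.4 × 0.48324 ≈ 12.7574 mm.
Vertical AOV on the new format = 2·arctan(4.55 / (2 × 12.7574)) = 2·arctan(0.17833) ≈ 20.2223°.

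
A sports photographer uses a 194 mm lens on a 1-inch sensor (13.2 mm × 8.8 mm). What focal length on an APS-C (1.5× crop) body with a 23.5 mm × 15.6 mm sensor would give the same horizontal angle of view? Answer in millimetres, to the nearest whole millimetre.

345 mm

Equal angle of view means equal width/f ratio, so f₂ = f₁ · (width₂/width₁) = 194 × 23.5/13.2.
f₂ = 194 × 1.78030 ≈ 345.379 mm.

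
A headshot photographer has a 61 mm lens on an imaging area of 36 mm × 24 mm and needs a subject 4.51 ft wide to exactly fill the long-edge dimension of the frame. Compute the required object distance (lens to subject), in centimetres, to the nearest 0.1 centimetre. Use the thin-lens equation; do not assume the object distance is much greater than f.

W: 4.51 ft × 304.8 mm/ft = 1374.65 mm.
Magnification m = w/W = dᵢ/dₒ; combined with 1/f = 1/dₒ + 1/dᵢ this gives dₒ = f·(1 + W/w).
dₒ = 61 mm × (1 + 1374.65/36) = 61 × 39.1847 ≈ 2390.265 mm = 239.026 cm.

239.0 cm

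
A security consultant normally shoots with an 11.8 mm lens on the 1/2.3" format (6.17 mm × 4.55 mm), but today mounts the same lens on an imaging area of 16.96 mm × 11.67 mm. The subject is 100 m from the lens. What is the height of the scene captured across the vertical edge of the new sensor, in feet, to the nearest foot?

The focal length stays 11.8 mm; the relevant sensor dimension is now h = 11.67 mm. Object distance dₒ = 100 m = 100000 mm.
Thin-lens field height W = h·(dₒ − f)/f = 11.67 × (100000 − 11.8)/11.8 ≈ 98886.635 mm = 98886.635/304.8 ft = 324.431 ft.

324 ft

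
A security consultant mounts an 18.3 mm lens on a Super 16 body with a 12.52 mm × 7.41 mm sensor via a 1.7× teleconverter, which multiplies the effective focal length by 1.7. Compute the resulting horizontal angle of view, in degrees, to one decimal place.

Effective focal length f = 18.3 × 1.7 = 31.11 mm.
α = 2·arctan(12.52 / (2 × 31.11)) = 2·arctan(0.20122) ≈ 22.7544°.

22.8°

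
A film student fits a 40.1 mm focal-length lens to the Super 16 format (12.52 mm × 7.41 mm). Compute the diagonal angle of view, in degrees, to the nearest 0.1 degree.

Sensor diagonal = √(12.52² + 7.41²) = √211.6585 ≈ 14.5485 mm.
Angle of view α = 2·arctan(d/2f) with d = 14.5485 mm and f = 40.1 mm.
d/2f = 0.18140; arctan(0.18140) ≈ 10.2818°, so α ≈ 20.5636°.

20.6°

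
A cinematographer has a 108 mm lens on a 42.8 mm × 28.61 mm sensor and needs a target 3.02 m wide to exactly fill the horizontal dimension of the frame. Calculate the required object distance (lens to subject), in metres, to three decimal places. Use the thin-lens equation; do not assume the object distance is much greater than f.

7.729 m

W: 3.02 m = 3020 mm.
Magnification m = w/W = dᵢ/dₒ; combined with 1/f = 1/dₒ + 1/dᵢ this gives dₒ = f·(1 + W/w).
dₒ = 108 mm × (1 + 3020/42.8) = 108 × 71.5607 ≈ 7728.561 mm = 7.72856 m.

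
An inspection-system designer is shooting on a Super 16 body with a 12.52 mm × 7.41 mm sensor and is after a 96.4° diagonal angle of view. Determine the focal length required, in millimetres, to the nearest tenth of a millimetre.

6.5 mm

Sensor diagonal = √(12.52² + 7.41²) = √211.6585 ≈ 14.5485 mm.
From α = 2·arctan(d/2f) we get f = d / (2·tan(α/2)).
With d = 14.5485 mm and α/2 = 48.2°, tan(α/2) ≈ 1.11844, so f ≈ 14.5485 / 2.23688 ≈ 6.5039 mm.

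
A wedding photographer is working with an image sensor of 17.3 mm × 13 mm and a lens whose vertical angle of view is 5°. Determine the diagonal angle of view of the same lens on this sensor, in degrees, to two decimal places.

From the vertical AOV: f = 13 / (2·tan(2.5°)) = 13 / 0.08732 ≈ 148.8745 mm.
Sensor diagonal = √(17.3² + 13²) = √468.2900 ≈ 21.6400 mm.
Diagonal AOV = 2·arctan(21.6400 / (2 × 148.8745)) = 2·arctan(0.07268) ≈ 8.3137°.

8.31°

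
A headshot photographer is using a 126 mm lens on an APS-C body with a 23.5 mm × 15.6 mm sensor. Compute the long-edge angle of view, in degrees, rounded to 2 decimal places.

10.66°

Angle of view α = 2·arctan(w/2f) with w = 23.5 mm and f = 126 mm.
w/2f = 0.09325; arctan(0.09325) ≈ 5.3277°, so α ≈ 10.6553°.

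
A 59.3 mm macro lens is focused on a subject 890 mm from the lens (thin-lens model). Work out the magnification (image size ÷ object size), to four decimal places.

0.0714×

Thin lens: 1/f = 1/dₒ + 1/dᵢ → 1/dᵢ = 1/59.3 − 1/890 = 0.0157398 mm⁻¹, so dᵢ ≈ 63.5332 mm.
Magnification m = dᵢ/dₒ = 63.5332/890 ≈ 0.07139.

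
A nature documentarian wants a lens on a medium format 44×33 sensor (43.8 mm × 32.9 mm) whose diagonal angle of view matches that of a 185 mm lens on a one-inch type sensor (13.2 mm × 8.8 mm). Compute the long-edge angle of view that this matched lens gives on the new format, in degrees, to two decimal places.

Sensor diagonal = √(13.2² + 8.8²) = √251.6800 ≈ 15.8644 mm.
Sensor diagonal = √(43.8² + 32.9²) = √3000.8500 ≈ 54.7800 mm.
Equal diagonal AOV ⇒ f₂ = f₁ · 54.7800/15.8644 = 185 × 3.45301 ≈ 638.8068 mm.
Long-edge AOV on the new format = 2·arctan(43.8 / (2 × 638.8068)) = 2·arctan(0.03428) ≈ 3.9270°.

3.93°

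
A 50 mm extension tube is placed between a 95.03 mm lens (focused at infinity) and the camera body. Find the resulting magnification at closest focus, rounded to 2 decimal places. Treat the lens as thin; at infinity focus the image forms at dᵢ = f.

The tube moves the image plane from f to f + e, so dᵢ = 95.03 + 50 = 145.03 mm. Focus is achieved when 1/f = 1/dₒ + 1/dᵢ, giving dₒ = 1/(1/f − 1/(f+e)).
Magnification m = dᵢ/dₒ = (f+e)·(1/f − 1/(f+e)) = e/f = 50/95.03 ≈ 0.5261.

0.53×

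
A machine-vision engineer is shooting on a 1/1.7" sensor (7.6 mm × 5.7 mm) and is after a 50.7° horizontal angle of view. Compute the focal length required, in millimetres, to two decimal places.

8.02 mm

From α = 2·arctan(w/2f) we get f = w / (2·tan(α/2)).
With w = 7.6 mm and α/2 = 25.35°, tan(α/2) ≈ 0.47377, so f ≈ 7.6 / 0.94753 ≈ 8.0208 mm.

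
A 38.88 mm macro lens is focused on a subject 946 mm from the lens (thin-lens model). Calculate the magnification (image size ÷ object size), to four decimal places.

Thin lens: 1/f = 1/dₒ + 1/dᵢ → 1/dᵢ = 1/38.88 − 1/946 = 0.0246631 mm⁻¹, so dᵢ ≈ 40.5464 mm.
Magnification m = dᵢ/dₒ = 40.5464/946 ≈ 0.04286.

0.0429×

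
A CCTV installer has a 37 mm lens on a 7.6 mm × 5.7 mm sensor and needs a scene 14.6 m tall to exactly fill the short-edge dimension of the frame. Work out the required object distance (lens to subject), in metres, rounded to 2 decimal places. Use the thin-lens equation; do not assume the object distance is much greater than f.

94.81 m

W: 14.6 m = 14600 mm.
Magnification m = h/W = dᵢ/dₒ; combined with 1/f = 1/dₒ + 1/dᵢ this gives dₒ = f·(1 + W/h).
dₒ = 37 mm × (1 + 14600/5.7) = 37 × 2562.4035 ≈ 94808.930 mm = 94.8089 m.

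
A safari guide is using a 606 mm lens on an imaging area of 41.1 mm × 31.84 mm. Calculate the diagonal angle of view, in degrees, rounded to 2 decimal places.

4.91°

Sensor diagonal = √(41.1² + 31.84²) = √2702.9956 ≈ 51.9903 mm.
Angle of view α = 2·arctan(d/2f) with d = 51.9903 mm and f = 606 mm.
d/2f = 0.04290; arctan(0.04290) ≈ 2.4563°, so α ≈ 4.9125°.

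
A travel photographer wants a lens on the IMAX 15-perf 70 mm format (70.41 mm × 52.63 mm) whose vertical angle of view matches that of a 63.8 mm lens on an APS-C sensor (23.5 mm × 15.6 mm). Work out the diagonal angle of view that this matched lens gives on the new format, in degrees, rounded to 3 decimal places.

Equal vertical AOV ⇒ f₂ = f₁ · 52.63/15.6 = 63.8 × 3.37372 ≈ 215.2432 mm.
Sensor diagonal = √(70.41² + 52.63²) = √7727.4850 ≈ 87.9061 mm.
Diagonal AOV on the new format = 2·arctan(87.9061 / (2 × 215.2432)) = 2·arctan(0.20420) ≈ 23.0825°.

23.082°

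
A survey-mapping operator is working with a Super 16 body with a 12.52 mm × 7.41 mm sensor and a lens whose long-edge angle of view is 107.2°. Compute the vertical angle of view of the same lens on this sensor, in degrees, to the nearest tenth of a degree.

From the long-edge AOV: f = 12.52 / (2·tan(53.6°)) = 12.52 / 2.71273 ≈ 4.6153 mm.
Vertical AOV = 2·arctan(7.41 / (2 × 4.6153)) = 2·arctan(0.80277) ≈ 77.5129°.

77.5°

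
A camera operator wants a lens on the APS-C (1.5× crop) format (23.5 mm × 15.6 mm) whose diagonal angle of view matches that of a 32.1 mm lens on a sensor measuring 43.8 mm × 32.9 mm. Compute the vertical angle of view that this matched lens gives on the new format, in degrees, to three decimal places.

50.526°

Sensor diagonal = √(43.8² + 32.9²) = √3000.8500 ≈ 54.7800 mm.
Sensor diagonal = √(23.5² + 15.6²) = √795.6100 ≈ 28.2066 mm.
Equal diagonal AOV ⇒ f₂ = f₁ · 28.2066/54.7800 = 32.1 × 0.51491 ≈ 16.5285 mm.
Vertical AOV on the new format = 2·arctan(15.6 / (2 × 16.5285)) = 2·arctan(0.47191) ≈ 50.5264°.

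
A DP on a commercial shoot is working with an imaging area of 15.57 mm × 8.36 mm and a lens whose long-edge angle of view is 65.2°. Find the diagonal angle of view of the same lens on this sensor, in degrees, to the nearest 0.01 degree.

71.95°

From the long-edge AOV: f = 15.57 / (2·tan(32.6°)) = 15.57 / 1.27905 ≈ 12.1731 mm.
Sensor diagonal = √(15.57² + 8.36²) = √312.3145 ≈ 17.6724 mm.
Diagonal AOV = 2·arctan(17.6724 / (2 × 12.1731)) = 2·arctan(0.72588) ≈ 71.9505°.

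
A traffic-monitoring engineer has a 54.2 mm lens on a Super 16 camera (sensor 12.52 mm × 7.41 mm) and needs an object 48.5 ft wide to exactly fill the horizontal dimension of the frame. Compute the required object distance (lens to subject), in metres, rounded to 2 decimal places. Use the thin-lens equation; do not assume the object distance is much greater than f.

W: 48.5 ft × 304.8 mm/ft = 14782.80 mm.
Magnification m = w/W = dᵢ/dₒ; combined with 1/f = 1/dₒ + 1/dᵢ this gives dₒ = f·(1 + W/w).
dₒ = 54.2 mm × (1 + 14782.8/12.52) = 54.2 × 1181.7348 ≈ 64050.025 mm = 64.05 m.

64.05 m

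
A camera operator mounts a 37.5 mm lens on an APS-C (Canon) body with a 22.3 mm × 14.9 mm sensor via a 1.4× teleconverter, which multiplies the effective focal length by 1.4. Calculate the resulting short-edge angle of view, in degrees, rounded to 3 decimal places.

Effective focal length f = 37.5 × 1.4 = 52.5 mm.
α = 2·arctan(14.9 / (2 × 52.5)) = 2·arctan(0.14190) ≈ 16.1532°.

16.153°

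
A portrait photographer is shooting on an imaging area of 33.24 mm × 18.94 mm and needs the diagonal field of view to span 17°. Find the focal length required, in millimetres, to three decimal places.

127.993 mm

Sensor diagonal = √(33.24² + 18.94²) = √1463.6212 ≈ 38.2573 mm.
From α = 2·arctan(d/2f) we get f = d / (2·tan(α/2)).
With d = 38.2573 mm and α/2 = 8.5°, tan(α/2) ≈ 0.14945, so f ≈ 38.2573 / 0.29890 ≈ 127.9928 mm.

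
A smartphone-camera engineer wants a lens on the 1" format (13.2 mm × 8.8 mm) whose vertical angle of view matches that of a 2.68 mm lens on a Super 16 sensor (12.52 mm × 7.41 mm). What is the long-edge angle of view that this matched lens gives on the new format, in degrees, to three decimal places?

128.510°

Equal vertical AOV ⇒ f₂ = f₁ · 8.8/7.41 = 2.68 × 1.18758 ≈ 3.1827 mm.
Long-edge AOV on the new format = 2·arctan(13.2 / (2 × 3.1827)) = 2·arctan(2.07369) ≈ 128.5104°.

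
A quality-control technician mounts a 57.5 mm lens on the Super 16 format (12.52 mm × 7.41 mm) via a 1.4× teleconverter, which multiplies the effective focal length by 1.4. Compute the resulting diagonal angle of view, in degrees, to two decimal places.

Effective focal length f = 57.5 × 1.4 = 80.5 mm.
Sensor diagonal = √(12.52² + 7.41²) = √211.6585 ≈ 14.5485 mm.
α = 2·arctan(14.548 / (2 × 80.5)) = 2·arctan(0.09036) ≈ 10.3268°.

10.33°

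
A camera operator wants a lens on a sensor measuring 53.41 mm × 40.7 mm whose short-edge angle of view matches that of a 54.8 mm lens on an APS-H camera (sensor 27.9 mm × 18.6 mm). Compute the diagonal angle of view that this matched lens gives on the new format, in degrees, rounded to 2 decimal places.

Equal short-edge AOV ⇒ f₂ = f₁ · 40.7/18.6 = 54.8 × 2.18817 ≈ 119.9118 mm.
Sensor diagonal = √(53.41² + 40.7²) = √4509.1181 ≈ 67.1500 mm.
Diagonal AOV on the new format = 2·arctan(67.1500 / (2 × 119.9118)) = 2·arctan(0.28000) ≈ 31.2842°.

31.28°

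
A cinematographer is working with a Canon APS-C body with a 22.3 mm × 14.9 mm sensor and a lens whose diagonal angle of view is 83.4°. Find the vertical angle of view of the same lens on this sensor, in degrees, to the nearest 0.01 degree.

Sensor diagonal = √(22.3² + 14.9²) = √719.3000 ≈ 26.8198 mm.
From the diagonal AOV: f = 26.8198 / (2·tan(41.7°)) = 26.8198 / 1.78193 ≈ 15.0509 mm.
Vertical AOV = 2·arctan(14.9 / (2 × 15.0509)) = 2·arctan(0.49499) ≈ 52.6696°.

52.67°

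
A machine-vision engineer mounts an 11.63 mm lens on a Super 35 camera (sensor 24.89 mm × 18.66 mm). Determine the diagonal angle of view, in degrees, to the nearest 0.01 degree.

Sensor diagonal = √(24.89² + 18.66²) = √967.7077 ≈ 31.1080 mm.
Angle of view α = 2·arctan(d/2f) with d = 31.1080 mm and f = 11.63 mm.
d/2f = 1.33740; arctan(1.33740) ≈ 53.2139°, so α ≈ 106.4278°.

106.43°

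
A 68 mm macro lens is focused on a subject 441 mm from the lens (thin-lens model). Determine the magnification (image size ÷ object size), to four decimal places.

0.1823×

Thin lens: 1/f = 1/dₒ + 1/dᵢ → 1/dᵢ = 1/68 − 1/441 = 0.0124383 mm⁻¹, so dᵢ ≈ 80.3968 mm.
Magnification m = dᵢ/dₒ = 80.3968/441 ≈ 0.18231.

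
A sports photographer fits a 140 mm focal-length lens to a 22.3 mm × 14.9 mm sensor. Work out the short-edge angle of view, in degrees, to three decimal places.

Angle of view α = 2·arctan(h/2f) with h = 14.9 mm and f = 140 mm.
h/2f = 0.05321; arctan(0.05321) ≈ 3.0461°, so α ≈ 6.0922°.

6.092°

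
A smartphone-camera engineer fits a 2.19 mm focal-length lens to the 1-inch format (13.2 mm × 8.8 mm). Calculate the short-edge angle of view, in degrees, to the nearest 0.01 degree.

127.08°

Angle of view α = 2·arctan(h/2f) with h = 8.8 mm and f = 2.19 mm.
h/2f = 2.00913; arctan(2.00913) ≈ 63.5392°, so α ≈ 127.0784°.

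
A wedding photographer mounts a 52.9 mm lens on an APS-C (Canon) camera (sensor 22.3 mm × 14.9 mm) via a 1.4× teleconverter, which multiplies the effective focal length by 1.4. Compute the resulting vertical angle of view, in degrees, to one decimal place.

Effective focal length f = 52.9 × 1.4 = 74.06 mm.
α = 2·arctan(14.9 / (2 × 74.06)) = 2·arctan(0.10059) ≈ 11.4886°.

11.5°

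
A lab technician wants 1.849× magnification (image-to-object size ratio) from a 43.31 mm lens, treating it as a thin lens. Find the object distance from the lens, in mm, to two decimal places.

66.73 mm

With m = dᵢ/dₒ and 1/f = 1/dₒ + 1/dᵢ, substituting dᵢ = m·dₒ gives 1/f = (1 + 1/m)/dₒ, hence dₒ = f·(1 + 1/m).
dₒ = 43.31 × (1 + 1/1.849) = 43.31 × 1.54083 ≈ 66.733 mm.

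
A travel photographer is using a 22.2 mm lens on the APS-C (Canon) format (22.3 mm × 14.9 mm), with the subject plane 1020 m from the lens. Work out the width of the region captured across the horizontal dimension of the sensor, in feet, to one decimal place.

3361.5 ft

dₒ: 1020 m = 1.02e+06 mm.
Similar triangles through the lens centre give W/dₒ = w/dᵢ; with 1/f = 1/dₒ + 1/dᵢ this gives W = w·(dₒ − f)/f.
W = 22.3 mm × (1.02e+06 − 22.2) / 22.2 = 22.3 × 45944.9459 ≈ 1024572.295 mm = 1024572.295/304.8 ft = 3361.46 ft.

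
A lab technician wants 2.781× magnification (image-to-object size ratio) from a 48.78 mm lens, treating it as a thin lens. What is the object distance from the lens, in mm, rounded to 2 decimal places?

With m = dᵢ/dₒ and 1/f = 1/dₒ + 1/dᵢ, substituting dᵢ = m·dₒ gives 1/f = (1 + 1/m)/dₒ, hence dₒ = f·(1 + 1/m).
dₒ = 48.78 × (1 + 1/2.781) = 48.78 × 1.35958 ≈ 66.320 mm.

66.32 mm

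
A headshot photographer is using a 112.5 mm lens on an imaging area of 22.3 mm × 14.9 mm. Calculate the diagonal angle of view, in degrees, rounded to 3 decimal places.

Sensor diagonal = √(22.3² + 14.9²) = √719.3000 ≈ 26.8198 mm.
Angle of view α = 2·arctan(d/2f) with d = 26.8198 mm and f = 112.5 mm.
d/2f = 0.11920; arctan(0.11920) ≈ 6.7975°, so α ≈ 13.5951°.

13.595°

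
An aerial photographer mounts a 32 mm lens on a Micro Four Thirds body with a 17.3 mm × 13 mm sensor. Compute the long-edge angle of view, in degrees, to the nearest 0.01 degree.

30.25°

Angle of view α = 2·arctan(w/2f) with w = 17.3 mm and f = 32 mm.
w/2f = 0.27031; arctan(0.27031) ≈ 15.1263°, so α ≈ 30.2525°.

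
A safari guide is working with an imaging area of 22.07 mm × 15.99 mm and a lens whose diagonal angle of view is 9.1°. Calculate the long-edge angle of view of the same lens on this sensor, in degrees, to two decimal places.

7.37°

Sensor diagonal = √(22.07² + 15.99²) = √742.7650 ≈ 27.2537 mm.
From the diagonal AOV: f = 27.2537 / (2·tan(4.55°)) = 27.2537 / 0.15916 ≈ 171.2351 mm.
Long-edge AOV = 2·arctan(22.07 / (2 × 171.2351)) = 2·arctan(0.06444) ≈ 7.3745°.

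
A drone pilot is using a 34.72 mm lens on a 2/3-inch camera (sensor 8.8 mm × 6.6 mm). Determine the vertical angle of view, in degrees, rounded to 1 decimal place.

Angle of view α = 2·arctan(h/2f) with h = 6.6 mm and f = 34.72 mm.
h/2f = 0.09505; arctan(0.09505) ≈ 5.4294°, so α ≈ 10.8589°.

10.9°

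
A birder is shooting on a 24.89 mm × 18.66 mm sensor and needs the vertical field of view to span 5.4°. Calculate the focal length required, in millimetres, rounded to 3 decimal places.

197.842 mm

From α = 2·arctan(h/2f) we get f = h / (2·tan(α/2)).
With h = 18.66 mm and α/2 = 2.7°, tan(α/2) ≈ 0.04716, so f ≈ 18.66 / 0.09432 ≈ 197.8422 mm.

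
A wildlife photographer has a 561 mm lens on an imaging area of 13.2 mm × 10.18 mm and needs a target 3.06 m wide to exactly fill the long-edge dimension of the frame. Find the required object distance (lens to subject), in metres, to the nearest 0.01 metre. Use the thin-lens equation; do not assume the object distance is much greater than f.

130.61 m

W: 3.06 m = 3060 mm.
Magnification m = w/W = dᵢ/dₒ; combined with 1/f = 1/dₒ + 1/dᵢ this gives dₒ = f·(1 + W/w).
dₒ = 561 mm × (1 + 3060/13.2) = 561 × 232.8182 ≈ 130611.000 mm = 130.611 m.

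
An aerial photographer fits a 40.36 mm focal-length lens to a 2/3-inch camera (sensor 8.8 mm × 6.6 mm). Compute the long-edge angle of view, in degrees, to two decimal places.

12.44°

Angle of view α = 2·arctan(w/2f) with w = 8.8 mm and f = 40.36 mm.
w/2f = 0.10902; arctan(0.10902) ≈ 6.2217°, so α ≈ 12.4435°.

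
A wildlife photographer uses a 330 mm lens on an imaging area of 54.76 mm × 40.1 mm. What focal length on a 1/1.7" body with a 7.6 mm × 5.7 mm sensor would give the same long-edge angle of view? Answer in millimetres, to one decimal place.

45.8 mm

Equal angle of view means equal width/f ratio, so f₂ = f₁ · (width₂/width₁) = 330 × 7.6/54.76.
f₂ = 330 × 0.13879 ≈ 45.800 mm.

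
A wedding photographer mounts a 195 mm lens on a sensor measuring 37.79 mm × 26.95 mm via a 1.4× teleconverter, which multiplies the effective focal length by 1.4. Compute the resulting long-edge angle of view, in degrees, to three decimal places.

7.919°

Effective focal length f = 195 × 1.4 = 273 mm.
α = 2·arctan(37.79 / (2 × 273)) = 2·arctan(0.06921) ≈ 7.9185°.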